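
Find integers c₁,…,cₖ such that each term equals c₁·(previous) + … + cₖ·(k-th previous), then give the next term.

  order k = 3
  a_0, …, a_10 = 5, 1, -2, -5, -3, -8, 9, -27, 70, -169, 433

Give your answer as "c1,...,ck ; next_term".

-1,3,-2 ; -1080

  a_3 = -1·-2 + 3·1 + -2·5 = -5
  a_4 = -1·-5 + 3·-2 + -2·1 = -3
  a_5 = -1·-3 + 3·-5 + -2·-2 = -8
  a_6 = -1·-8 + 3·-3 + -2·-5 = 9
  a_7 = -1·9 + 3·-8 + -2·-3 = -27
  a_8 = -1·-27 + 3·9 + -2·-8 = 70
  a_9 = -1·70 + 3·-27 + -2·9 = -169
  a_10 = -1·-169 + 3·70 + -2·-27 = 433
  a_11 = -1·433 + 3·-169 + -2·70 = -1080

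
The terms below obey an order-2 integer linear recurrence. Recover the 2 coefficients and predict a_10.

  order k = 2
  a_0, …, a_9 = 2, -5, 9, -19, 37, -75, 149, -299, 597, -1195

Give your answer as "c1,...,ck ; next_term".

-1,2 ; 2389

  a_2 = -1·-5 + 2·2 = 9
  a_3 = -1·9 + 2·-5 = -19
  a_4 = -1·-19 + 2·9 = 37
  a_5 = -1·37 + 2·-19 = -75
  a_6 = -1·-75 + 2·37 = 149
  a_7 = -1·149 + 2·-75 = -299
  a_8 = -1·-299 + 2·149 = 597
  a_9 = -1·597 + 2·-299 = -1195
  a_10 = -1·-1195 + 2·597 = 2389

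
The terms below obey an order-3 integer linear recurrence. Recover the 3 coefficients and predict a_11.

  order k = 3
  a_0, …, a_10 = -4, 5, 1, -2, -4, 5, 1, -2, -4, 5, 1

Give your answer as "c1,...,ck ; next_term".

-1,-1,-1 ; -2

  a_3 = -1·1 + -1·5 + -1·-4 = -2
  a_4 = -1·-2 + -1·1 + -1·5 = -4
  a_5 = -1·-4 + -1·-2 + -1·1 = 5
  a_6 = -1·5 + -1·-4 + -1·-2 = 1
  a_7 = -1·1 + -1·5 + -1·-4 = -2
  a_8 = -1·-2 + -1·1 + -1·5 = -4
  a_9 = -1·-4 + -1·-2 + -1·1 = 5
  a_10 = -1·5 + -1·-4 + -1·-2 = 1
  a_11 = -1·1 + -1·5 + -1·-4 = -2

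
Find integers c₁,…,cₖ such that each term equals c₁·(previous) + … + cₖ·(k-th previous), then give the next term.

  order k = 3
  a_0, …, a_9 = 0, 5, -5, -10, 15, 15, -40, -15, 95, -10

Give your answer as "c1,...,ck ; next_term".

0,-2,1 ; -205

  a_3 = 0·-5 + -2·5 + 1·0 = -10
  a_4 = 0·-10 + -2·-5 + 1·5 = 15
  a_5 = 0·15 + -2·-10 + 1·-5 = 15
  a_6 = 0·15 + -2·15 + 1·-10 = -40
  a_7 = 0·-40 + -2·15 + 1·15 = -15
  a_8 = 0·-15 + -2·-40 + 1·15 = 95
  a_9 = 0·95 + -2·-15 + 1·-40 = -10
  a_10 = 0·-10 + -2·95 + 1·-15 = -205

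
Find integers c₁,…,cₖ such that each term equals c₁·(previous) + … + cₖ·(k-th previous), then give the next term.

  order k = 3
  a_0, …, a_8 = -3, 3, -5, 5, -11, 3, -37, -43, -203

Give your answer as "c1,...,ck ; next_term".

2,3,-2 ; -461

  a_3 = 2·-5 + 3·3 + -2·-3 = 5
  a_4 = 2·5 + 3·-5 + -2·3 = -11
  a_5 = 2·-11 + 3·5 + -2·-5 = 3
  a_6 = 2·3 + 3·-11 + -2·5 = -37
  a_7 = 2·-37 + 3·3 + -2·-11 = -43
  a_8 = 2·-43 + 3·-37 + -2·3 = -203
  a_9 = 2·-203 + 3·-43 + -2·-37 = -461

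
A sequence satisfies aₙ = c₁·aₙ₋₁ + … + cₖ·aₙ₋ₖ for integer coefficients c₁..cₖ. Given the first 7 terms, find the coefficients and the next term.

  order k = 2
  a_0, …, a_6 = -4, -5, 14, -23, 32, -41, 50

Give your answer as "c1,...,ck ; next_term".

  a_2 = -2·-5 + -1·-4 = 14
  a_3 = -2·14 + -1·-5 = -23
  a_4 = -2·-23 + -1·14 = 32
  a_5 = -2·32 + -1·-23 = -41
  a_6 = -2·-41 + -1·32 = 50
  a_7 = -2·50 + -1·-41 = -59

-2,-1 ; -59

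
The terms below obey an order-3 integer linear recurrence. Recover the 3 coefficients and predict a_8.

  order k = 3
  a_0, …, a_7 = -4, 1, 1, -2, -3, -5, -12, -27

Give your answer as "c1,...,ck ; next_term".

  a_3 = 2·1 + 0·1 + 1·-4 = -2
  a_4 = 2·-2 + 0·1 + 1·1 = -3
  a_5 = 2·-3 + 0·-2 + 1·1 = -5
  a_6 = 2·-5 + 0·-3 + 1·-2 = -12
  a_7 = 2·-12 + 0·-5 + 1·-3 = -27
  a_8 = 2·-27 + 0·-12 + 1·-5 = -59

2,0,1 ; -59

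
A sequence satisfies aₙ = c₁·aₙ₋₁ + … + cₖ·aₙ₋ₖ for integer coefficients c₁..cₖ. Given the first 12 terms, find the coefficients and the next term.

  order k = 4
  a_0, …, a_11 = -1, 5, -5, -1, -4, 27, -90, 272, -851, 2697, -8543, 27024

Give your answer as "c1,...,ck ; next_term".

  a_4 = -3·-1 + 0·-5 + -1·5 + 2·-1 = -4
  a_5 = -3·-4 + 0·-1 + -1·-5 + 2·5 = 27
  a_6 = -3·27 + 0·-4 + -1·-1 + 2·-5 = -90
  a_7 = -3·-90 + 0·27 + -1·-4 + 2·-1 = 272
  a_8 = -3·272 + 0·-90 + -1·27 + 2·-4 = -851
  a_9 = -3·-851 + 0·272 + -1·-90 + 2·27 = 2697
  a_10 = -3·2697 + 0·-851 + -1·272 + 2·-90 = -8543
  a_11 = -3·-8543 + 0·2697 + -1·-851 + 2·272 = 27024
  a_12 = -3·27024 + 0·-8543 + -1·2697 + 2·-851 = -85471

-3,0,-1,2 ; -85471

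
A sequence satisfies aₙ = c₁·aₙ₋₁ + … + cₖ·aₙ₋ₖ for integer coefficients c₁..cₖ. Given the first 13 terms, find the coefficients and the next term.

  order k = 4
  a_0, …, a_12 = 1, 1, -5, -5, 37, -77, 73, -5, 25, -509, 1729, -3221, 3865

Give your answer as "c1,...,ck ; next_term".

  a_4 = -3·-5 + -4·-5 + -2·1 + 4·1 = 37
  a_5 = -3·37 + -4·-5 + -2·-5 + 4·1 = -77
  a_6 = -3·-77 + -4·37 + -2·-5 + 4·-5 = 73
  a_7 = -3·73 + -4·-77 + -2·37 + 4·-5 = -5
  a_8 = -3·-5 + -4·73 + -2·-77 + 4·37 = 25
  a_9 = -3·25 + -4·-5 + -2·73 + 4·-77 = -509
  a_10 = -3·-509 + -4·25 + -2·-5 + 4·73 = 1729
  a_11 = -3·1729 + -4·-509 + -2·25 + 4·-5 = -3221
  a_12 = -3·-3221 + -4·1729 + -2·-509 + 4·25 = 3865
  a_13 = -3·3865 + -4·-3221 + -2·1729 + 4·-509 = -4205

-3,-4,-2,4 ; -4205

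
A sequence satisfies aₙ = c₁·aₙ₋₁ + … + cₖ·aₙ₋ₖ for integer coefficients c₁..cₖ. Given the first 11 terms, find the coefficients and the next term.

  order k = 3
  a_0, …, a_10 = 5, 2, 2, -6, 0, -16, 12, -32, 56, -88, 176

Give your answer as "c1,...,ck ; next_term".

  a_3 = 0·2 + 2·2 + -2·5 = -6
  a_4 = 0·-6 + 2·2 + -2·2 = 0
  a_5 = 0·0 + 2·-6 + -2·2 = -16
  a_6 = 0·-16 + 2·0 + -2·-6 = 12
  a_7 = 0·12 + 2·-16 + -2·0 = -32
  a_8 = 0·-32 + 2·12 + -2·-16 = 56
  a_9 = 0·56 + 2·-32 + -2·12 = -88
  a_10 = 0·-88 + 2·56 + -2·-32 = 176
  a_11 = 0·176 + 2·-88 + -2·56 = -288

0,2,-2 ; -288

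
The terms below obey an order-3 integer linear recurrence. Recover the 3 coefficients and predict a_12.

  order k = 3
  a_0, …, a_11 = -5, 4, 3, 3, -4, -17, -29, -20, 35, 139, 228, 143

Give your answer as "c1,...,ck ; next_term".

2,-2,-1 ; -309

  a_3 = 2·3 + -2·4 + -1·-5 = 3
  a_4 = 2·3 + -2·3 + -1·4 = -4
  a_5 = 2·-4 + -2·3 + -1·3 = -17
  a_6 = 2·-17 + -2·-4 + -1·3 = -29
  a_7 = 2·-29 + -2·-17 + -1·-4 = -20
  a_8 = 2·-20 + -2·-29 + -1·-17 = 35
  a_9 = 2·35 + -2·-20 + -1·-29 = 139
  a_10 = 2·139 + -2·35 + -1·-20 = 228
  a_11 = 2·228 + -2·139 + -1·35 = 143
  a_12 = 2·143 + -2·228 + -1·139 = -309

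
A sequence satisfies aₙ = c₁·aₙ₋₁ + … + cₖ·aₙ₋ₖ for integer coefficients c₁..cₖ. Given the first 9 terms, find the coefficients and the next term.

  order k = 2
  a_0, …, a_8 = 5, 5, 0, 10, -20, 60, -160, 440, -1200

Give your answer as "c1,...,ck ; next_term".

-2,2 ; 3280

  a_2 = -2·5 + 2·5 = 0
  a_3 = -2·0 + 2·5 = 10
  a_4 = -2·10 + 2·0 = -20
  a_5 = -2·-20 + 2·10 = 60
  a_6 = -2·60 + 2·-20 = -160
  a_7 = -2·-160 + 2·60 = 440
  a_8 = -2·440 + 2·-160 = -1200
  a_9 = -2·-1200 + 2·440 = 3280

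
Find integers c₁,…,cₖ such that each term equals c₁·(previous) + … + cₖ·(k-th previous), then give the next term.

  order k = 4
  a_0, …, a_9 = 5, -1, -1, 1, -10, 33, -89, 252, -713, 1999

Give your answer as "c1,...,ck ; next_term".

  a_4 = -3·1 + -1·-1 + -2·-1 + -2·5 = -10
  a_5 = -3·-10 + -1·1 + -2·-1 + -2·-1 = 33
  a_6 = -3·33 + -1·-10 + -2·1 + -2·-1 = -89
  a_7 = -3·-89 + -1·33 + -2·-10 + -2·1 = 252
  a_8 = -3·252 + -1·-89 + -2·33 + -2·-10 = -713
  a_9 = -3·-713 + -1·252 + -2·-89 + -2·33 = 1999
  a_10 = -3·1999 + -1·-713 + -2·252 + -2·-89 = -5610

-3,-1,-2,-2 ; -5610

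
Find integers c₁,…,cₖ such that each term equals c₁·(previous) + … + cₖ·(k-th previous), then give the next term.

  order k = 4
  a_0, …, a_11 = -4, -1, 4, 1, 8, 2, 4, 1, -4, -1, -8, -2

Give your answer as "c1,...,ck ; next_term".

  a_4 = 0·1 + 1·4 + 0·-1 + -1·-4 = 8
  a_5 = 0·8 + 1·1 + 0·4 + -1·-1 = 2
  a_6 = 0·2 + 1·8 + 0·1 + -1·4 = 4
  a_7 = 0·4 + 1·2 + 0·8 + -1·1 = 1
  a_8 = 0·1 + 1·4 + 0·2 + -1·8 = -4
  a_9 = 0·-4 + 1·1 + 0·4 + -1·2 = -1
  a_10 = 0·-1 + 1·-4 + 0·1 + -1·4 = -8
  a_11 = 0·-8 + 1·-1 + 0·-4 + -1·1 = -2
  a_12 = 0·-2 + 1·-8 + 0·-1 + -1·-4 = -4

0,1,0,-1 ; -4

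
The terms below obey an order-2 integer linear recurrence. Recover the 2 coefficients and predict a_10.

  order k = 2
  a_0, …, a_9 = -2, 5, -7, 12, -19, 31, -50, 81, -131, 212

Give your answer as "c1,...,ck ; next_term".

-1,1 ; -343

  a_2 = -1·5 + 1·-2 = -7
  a_3 = -1·-7 + 1·5 = 12
  a_4 = -1·12 + 1·-7 = -19
  a_5 = -1·-19 + 1·12 = 31
  a_6 = -1·31 + 1·-19 = -50
  a_7 = -1·-50 + 1·31 = 81
  a_8 = -1·81 + 1·-50 = -131
  a_9 = -1·-131 + 1·81 = 212
  a_10 = -1·212 + 1·-131 = -343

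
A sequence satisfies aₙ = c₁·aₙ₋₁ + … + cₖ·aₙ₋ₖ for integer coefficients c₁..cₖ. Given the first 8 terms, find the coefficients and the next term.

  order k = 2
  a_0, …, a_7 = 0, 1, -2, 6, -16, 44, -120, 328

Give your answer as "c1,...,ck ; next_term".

  a_2 = -2·1 + 2·0 = -2
  a_3 = -2·-2 + 2·1 = 6
  a_4 = -2·6 + 2·-2 = -16
  a_5 = -2·-16 + 2·6 = 44
  a_6 = -2·44 + 2·-16 = -120
  a_7 = -2·-120 + 2·44 = 328
  a_8 = -2·328 + 2·-120 = -896

-2,2 ; -896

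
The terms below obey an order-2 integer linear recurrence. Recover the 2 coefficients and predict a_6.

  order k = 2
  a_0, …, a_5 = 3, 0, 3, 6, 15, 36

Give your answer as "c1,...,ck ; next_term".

  a_2 = 2·0 + 1·3 = 3
  a_3 = 2·3 + 1·0 = 6
  a_4 = 2·6 + 1·3 = 15
  a_5 = 2·15 + 1·6 = 36
  a_6 = 2·36 + 1·15 = 87

2,1 ; 87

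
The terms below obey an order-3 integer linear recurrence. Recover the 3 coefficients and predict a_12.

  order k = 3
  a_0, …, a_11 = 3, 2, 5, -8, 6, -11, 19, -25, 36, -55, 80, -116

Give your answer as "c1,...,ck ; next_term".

  a_3 = -1·5 + 0·2 + -1·3 = -8
  a_4 = -1·-8 + 0·5 + -1·2 = 6
  a_5 = -1·6 + 0·-8 + -1·5 = -11
  a_6 = -1·-11 + 0·6 + -1·-8 = 19
  a_7 = -1·19 + 0·-11 + -1·6 = -25
  a_8 = -1·-25 + 0·19 + -1·-11 = 36
  a_9 = -1·36 + 0·-25 + -1·19 = -55
  a_10 = -1·-55 + 0·36 + -1·-25 = 80
  a_11 = -1·80 + 0·-55 + -1·36 = -116
  a_12 = -1·-116 + 0·80 + -1·-55 = 171

-1,0,-1 ; 171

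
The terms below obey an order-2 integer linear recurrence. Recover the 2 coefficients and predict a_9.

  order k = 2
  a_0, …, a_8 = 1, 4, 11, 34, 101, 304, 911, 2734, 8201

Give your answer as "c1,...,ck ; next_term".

  a_2 = 2·4 + 3·1 = 11
  a_3 = 2·11 + 3·4 = 34
  a_4 = 2·34 + 3·11 = 101
  a_5 = 2·101 + 3·34 = 304
  a_6 = 2·304 + 3·101 = 911
  a_7 = 2·911 + 3·304 = 2734
  a_8 = 2·2734 + 3·911 = 8201
  a_9 = 2·8201 + 3·2734 = 24604

2,3 ; 24604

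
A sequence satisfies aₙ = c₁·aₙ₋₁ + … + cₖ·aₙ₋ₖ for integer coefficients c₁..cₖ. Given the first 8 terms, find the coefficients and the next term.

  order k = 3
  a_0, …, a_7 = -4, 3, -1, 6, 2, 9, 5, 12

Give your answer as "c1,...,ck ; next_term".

  a_3 = 1·-1 + 1·3 + -1·-4 = 6
  a_4 = 1·6 + 1·-1 + -1·3 = 2
  a_5 = 1·2 + 1·6 + -1·-1 = 9
  a_6 = 1·9 + 1·2 + -1·6 = 5
  a_7 = 1·5 + 1·9 + -1·2 = 12
  a_8 = 1·12 + 1·5 + -1·9 = 8

1,1,-1 ; 8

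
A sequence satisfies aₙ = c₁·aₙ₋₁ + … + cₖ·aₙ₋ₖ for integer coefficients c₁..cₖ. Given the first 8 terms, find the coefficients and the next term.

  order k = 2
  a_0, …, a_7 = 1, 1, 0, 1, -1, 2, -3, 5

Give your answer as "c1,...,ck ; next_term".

-1,1 ; -8

  a_2 = -1·1 + 1·1 = 0
  a_3 = -1·0 + 1·1 = 1
  a_4 = -1·1 + 1·0 = -1
  a_5 = -1·-1 + 1·1 = 2
  a_6 = -1·2 + 1·-1 = -3
  a_7 = -1·-3 + 1·2 = 5
  a_8 = -1·5 + 1·-3 = -8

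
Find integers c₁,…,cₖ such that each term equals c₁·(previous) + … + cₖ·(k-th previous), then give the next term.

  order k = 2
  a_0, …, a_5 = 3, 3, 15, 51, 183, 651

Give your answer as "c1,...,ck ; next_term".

  a_2 = 3·3 + 2·3 = 15
  a_3 = 3·15 + 2·3 = 51
  a_4 = 3·51 + 2·15 = 183
  a_5 = 3·183 + 2·51 = 651
  a_6 = 3·651 + 2·183 = 2319

3,2 ; 2319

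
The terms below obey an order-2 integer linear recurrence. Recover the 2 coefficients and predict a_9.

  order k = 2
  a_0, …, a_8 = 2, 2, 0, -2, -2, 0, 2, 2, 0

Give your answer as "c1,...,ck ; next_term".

1,-1 ; -2

  a_2 = 1·2 + -1·2 = 0
  a_3 = 1·0 + -1·2 = -2
  a_4 = 1·-2 + -1·0 = -2
  a_5 = 1·-2 + -1·-2 = 0
  a_6 = 1·0 + -1·-2 = 2
  a_7 = 1·2 + -1·0 = 2
  a_8 = 1·2 + -1·2 = 0
  a_9 = 1·0 + -1·2 = -2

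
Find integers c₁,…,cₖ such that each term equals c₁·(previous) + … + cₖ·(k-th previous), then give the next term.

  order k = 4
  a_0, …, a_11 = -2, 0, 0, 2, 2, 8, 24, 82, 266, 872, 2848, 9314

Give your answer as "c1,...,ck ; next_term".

  a_4 = 3·2 + 1·0 + -1·0 + 2·-2 = 2
  a_5 = 3·2 + 1·2 + -1·0 + 2·0 = 8
  a_6 = 3·8 + 1·2 + -1·2 + 2·0 = 24
  a_7 = 3·24 + 1·8 + -1·2 + 2·2 = 82
  a_8 = 3·82 + 1·24 + -1·8 + 2·2 = 266
  a_9 = 3·266 + 1·82 + -1·24 + 2·8 = 872
  a_10 = 3·872 + 1·266 + -1·82 + 2·24 = 2848
  a_11 = 3·2848 + 1·872 + -1·266 + 2·82 = 9314
  a_12 = 3·9314 + 1·2848 + -1·872 + 2·266 = 30450

3,1,-1,2 ; 30450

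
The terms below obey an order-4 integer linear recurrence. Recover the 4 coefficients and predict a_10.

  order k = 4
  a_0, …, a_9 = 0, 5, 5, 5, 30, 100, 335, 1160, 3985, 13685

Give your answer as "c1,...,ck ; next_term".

  a_4 = 3·5 + 1·5 + 2·5 + -1·0 = 30
  a_5 = 3·30 + 1·5 + 2·5 + -1·5 = 100
  a_6 = 3·100 + 1·30 + 2·5 + -1·5 = 335
  a_7 = 3·335 + 1·100 + 2·30 + -1·5 = 1160
  a_8 = 3·1160 + 1·335 + 2·100 + -1·30 = 3985
  a_9 = 3·3985 + 1·1160 + 2·335 + -1·100 = 13685
  a_10 = 3·13685 + 1·3985 + 2·1160 + -1·335 = 47025

3,1,2,-1 ; 47025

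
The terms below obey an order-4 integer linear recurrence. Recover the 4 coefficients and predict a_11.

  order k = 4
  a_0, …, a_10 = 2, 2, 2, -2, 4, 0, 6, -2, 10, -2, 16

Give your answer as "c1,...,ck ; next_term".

0,1,0,1 ; -4

  a_4 = 0·-2 + 1·2 + 0·2 + 1·2 = 4
  a_5 = 0·4 + 1·-2 + 0·2 + 1·2 = 0
  a_6 = 0·0 + 1·4 + 0·-2 + 1·2 = 6
  a_7 = 0·6 + 1·0 + 0·4 + 1·-2 = -2
  a_8 = 0·-2 + 1·6 + 0·0 + 1·4 = 10
  a_9 = 0·10 + 1·-2 + 0·6 + 1·0 = -2
  a_10 = 0·-2 + 1·10 + 0·-2 + 1·6 = 16
  a_11 = 0·16 + 1·-2 + 0·10 + 1·-2 = -4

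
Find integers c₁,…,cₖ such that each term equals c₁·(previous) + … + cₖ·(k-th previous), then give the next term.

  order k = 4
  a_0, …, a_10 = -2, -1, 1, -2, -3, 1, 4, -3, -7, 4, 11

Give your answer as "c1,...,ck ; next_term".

0,-1,0,1 ; -7

  a_4 = 0·-2 + -1·1 + 0·-1 + 1·-2 = -3
  a_5 = 0·-3 + -1·-2 + 0·1 + 1·-1 = 1
  a_6 = 0·1 + -1·-3 + 0·-2 + 1·1 = 4
  a_7 = 0·4 + -1·1 + 0·-3 + 1·-2 = -3
  a_8 = 0·-3 + -1·4 + 0·1 + 1·-3 = -7
  a_9 = 0·-7 + -1·-3 + 0·4 + 1·1 = 4
  a_10 = 0·4 + -1·-7 + 0·-3 + 1·4 = 11
  a_11 = 0·11 + -1·4 + 0·-7 + 1·-3 = -7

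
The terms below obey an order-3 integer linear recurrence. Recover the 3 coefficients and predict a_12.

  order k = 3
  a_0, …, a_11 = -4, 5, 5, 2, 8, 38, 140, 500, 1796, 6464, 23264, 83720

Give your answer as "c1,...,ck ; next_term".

4,-2,2 ; 301280

  a_3 = 4·5 + -2·5 + 2·-4 = 2
  a_4 = 4·2 + -2·5 + 2·5 = 8
  a_5 = 4·8 + -2·2 + 2·5 = 38
  a_6 = 4·38 + -2·8 + 2·2 = 140
  a_7 = 4·140 + -2·38 + 2·8 = 500
  a_8 = 4·500 + -2·140 + 2·38 = 1796
  a_9 = 4·1796 + -2·500 + 2·140 = 6464
  a_10 = 4·6464 + -2·1796 + 2·500 = 23264
  a_11 = 4·23264 + -2·6464 + 2·1796 = 83720
  a_12 = 4·83720 + -2·23264 + 2·6464 = 301280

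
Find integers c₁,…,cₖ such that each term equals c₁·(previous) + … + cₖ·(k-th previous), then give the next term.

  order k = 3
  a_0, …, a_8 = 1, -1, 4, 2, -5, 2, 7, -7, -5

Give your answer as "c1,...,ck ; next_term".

  a_3 = 0·4 + -1·-1 + 1·1 = 2
  a_4 = 0·2 + -1·4 + 1·-1 = -5
  a_5 = 0·-5 + -1·2 + 1·4 = 2
  a_6 = 0·2 + -1·-5 + 1·2 = 7
  a_7 = 0·7 + -1·2 + 1·-5 = -7
  a_8 = 0·-7 + -1·7 + 1·2 = -5
  a_9 = 0·-5 + -1·-7 + 1·7 = 14

0,-1,1 ; 14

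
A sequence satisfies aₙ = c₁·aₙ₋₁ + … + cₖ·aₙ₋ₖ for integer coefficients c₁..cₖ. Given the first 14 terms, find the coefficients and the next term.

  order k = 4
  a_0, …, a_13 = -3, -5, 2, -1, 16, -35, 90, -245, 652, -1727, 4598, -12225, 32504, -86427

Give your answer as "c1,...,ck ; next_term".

-1,3,-3,2 ; 229810

  a_4 = -1·-1 + 3·2 + -3·-5 + 2·-3 = 16
  a_5 = -1·16 + 3·-1 + -3·2 + 2·-5 = -35
  a_6 = -1·-35 + 3·16 + -3·-1 + 2·2 = 90
  a_7 = -1·90 + 3·-35 + -3·16 + 2·-1 = -245
  a_8 = -1·-245 + 3·90 + -3·-35 + 2·16 = 652
  a_9 = -1·652 + 3·-245 + -3·90 + 2·-35 = -1727
  a_10 = -1·-1727 + 3·652 + -3·-245 + 2·90 = 4598
  a_11 = -1·4598 + 3·-1727 + -3·652 + 2·-245 = -12225
  a_12 = -1·-12225 + 3·4598 + -3·-1727 + 2·652 = 32504
  a_13 = -1·32504 + 3·-12225 + -3·4598 + 2·-1727 = -86427
  a_14 = -1·-86427 + 3·32504 + -3·-12225 + 2·4598 = 229810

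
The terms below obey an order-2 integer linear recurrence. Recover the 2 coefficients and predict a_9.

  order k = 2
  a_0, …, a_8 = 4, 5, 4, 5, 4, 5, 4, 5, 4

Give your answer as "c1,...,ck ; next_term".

  a_2 = 0·5 + 1·4 = 4
  a_3 = 0·4 + 1·5 = 5
  a_4 = 0·5 + 1·4 = 4
  a_5 = 0·4 + 1·5 = 5
  a_6 = 0·5 + 1·4 = 4
  a_7 = 0·4 + 1·5 = 5
  a_8 = 0·5 + 1·4 = 4
  a_9 = 0·4 + 1·5 = 5

0,1 ; 5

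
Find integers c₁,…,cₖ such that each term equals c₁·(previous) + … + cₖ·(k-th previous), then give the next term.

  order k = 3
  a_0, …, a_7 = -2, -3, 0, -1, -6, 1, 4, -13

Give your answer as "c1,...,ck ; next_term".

  a_3 = 0·0 + -1·-3 + 2·-2 = -1
  a_4 = 0·-1 + -1·0 + 2·-3 = -6
  a_5 = 0·-6 + -1·-1 + 2·0 = 1
  a_6 = 0·1 + -1·-6 + 2·-1 = 4
  a_7 = 0·4 + -1·1 + 2·-6 = -13
  a_8 = 0·-13 + -1·4 + 2·1 = -2

0,-1,2 ; -2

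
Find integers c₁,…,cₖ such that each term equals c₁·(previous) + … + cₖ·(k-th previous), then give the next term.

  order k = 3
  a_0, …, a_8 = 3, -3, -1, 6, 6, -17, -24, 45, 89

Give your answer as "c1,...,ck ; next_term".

  a_3 = 0·-1 + -3·-3 + -1·3 = 6
  a_4 = 0·6 + -3·-1 + -1·-3 = 6
  a_5 = 0·6 + -3·6 + -1·-1 = -17
  a_6 = 0·-17 + -3·6 + -1·6 = -24
  a_7 = 0·-24 + -3·-17 + -1·6 = 45
  a_8 = 0·45 + -3·-24 + -1·-17 = 89
  a_9 = 0·89 + -3·45 + -1·-24 = -111

0,-3,-1 ; -111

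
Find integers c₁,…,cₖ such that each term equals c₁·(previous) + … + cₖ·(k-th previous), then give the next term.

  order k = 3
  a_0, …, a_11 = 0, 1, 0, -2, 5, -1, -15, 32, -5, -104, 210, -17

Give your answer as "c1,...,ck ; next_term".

-1,-2,3 ; -715

  a_3 = -1·0 + -2·1 + 3·0 = -2
  a_4 = -1·-2 + -2·0 + 3·1 = 5
  a_5 = -1·5 + -2·-2 + 3·0 = -1
  a_6 = -1·-1 + -2·5 + 3·-2 = -15
  a_7 = -1·-15 + -2·-1 + 3·5 = 32
  a_8 = -1·32 + -2·-15 + 3·-1 = -5
  a_9 = -1·-5 + -2·32 + 3·-15 = -104
  a_10 = -1·-104 + -2·-5 + 3·32 = 210
  a_11 = -1·210 + -2·-104 + 3·-5 = -17
  a_12 = -1·-17 + -2·210 + 3·-104 = -715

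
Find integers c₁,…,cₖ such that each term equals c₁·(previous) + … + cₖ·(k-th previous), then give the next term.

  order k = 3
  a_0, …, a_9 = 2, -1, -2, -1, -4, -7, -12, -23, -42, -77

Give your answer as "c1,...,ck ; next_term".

  a_3 = 1·-2 + 1·-1 + 1·2 = -1
  a_4 = 1·-1 + 1·-2 + 1·-1 = -4
  a_5 = 1·-4 + 1·-1 + 1·-2 = -7
  a_6 = 1·-7 + 1·-4 + 1·-1 = -12
  a_7 = 1·-12 + 1·-7 + 1·-4 = -23
  a_8 = 1·-23 + 1·-12 + 1·-7 = -42
  a_9 = 1·-42 + 1·-23 + 1·-12 = -77
  a_10 = 1·-77 + 1·-42 + 1·-23 = -142

1,1,1 ; -142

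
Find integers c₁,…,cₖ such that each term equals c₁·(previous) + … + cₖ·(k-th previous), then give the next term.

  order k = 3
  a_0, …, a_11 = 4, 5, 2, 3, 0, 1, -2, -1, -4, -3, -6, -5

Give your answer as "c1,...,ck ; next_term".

1,1,-1 ; -8

  a_3 = 1·2 + 1·5 + -1·4 = 3
  a_4 = 1·3 + 1·2 + -1·5 = 0
  a_5 = 1·0 + 1·3 + -1·2 = 1
  a_6 = 1·1 + 1·0 + -1·3 = -2
  a_7 = 1·-2 + 1·1 + -1·0 = -1
  a_8 = 1·-1 + 1·-2 + -1·1 = -4
  a_9 = 1·-4 + 1·-1 + -1·-2 = -3
  a_10 = 1·-3 + 1·-4 + -1·-1 = -6
  a_11 = 1·-6 + 1·-3 + -1·-4 = -5
  a_12 = 1·-5 + 1·-6 + -1·-3 = -8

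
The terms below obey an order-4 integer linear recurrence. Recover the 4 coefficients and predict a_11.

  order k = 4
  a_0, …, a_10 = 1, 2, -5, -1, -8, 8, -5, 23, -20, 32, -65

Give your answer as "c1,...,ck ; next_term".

-1,1,-1,-2 ; 71

  a_4 = -1·-1 + 1·-5 + -1·2 + -2·1 = -8
  a_5 = -1·-8 + 1·-1 + -1·-5 + -2·2 = 8
  a_6 = -1·8 + 1·-8 + -1·-1 + -2·-5 = -5
  a_7 = -1·-5 + 1·8 + -1·-8 + -2·-1 = 23
  a_8 = -1·23 + 1·-5 + -1·8 + -2·-8 = -20
  a_9 = -1·-20 + 1·23 + -1·-5 + -2·8 = 32
  a_10 = -1·32 + 1·-20 + -1·23 + -2·-5 = -65
  a_11 = -1·-65 + 1·32 + -1·-20 + -2·23 = 71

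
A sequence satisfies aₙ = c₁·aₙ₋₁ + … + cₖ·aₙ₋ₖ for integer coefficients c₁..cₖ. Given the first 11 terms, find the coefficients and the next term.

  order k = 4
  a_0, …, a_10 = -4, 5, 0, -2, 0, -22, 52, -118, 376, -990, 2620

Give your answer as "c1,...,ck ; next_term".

  a_4 = -2·-2 + 1·0 + -4·5 + -4·-4 = 0
  a_5 = -2·0 + 1·-2 + -4·0 + -4·5 = -22
  a_6 = -2·-22 + 1·0 + -4·-2 + -4·0 = 52
  a_7 = -2·52 + 1·-22 + -4·0 + -4·-2 = -118
  a_8 = -2·-118 + 1·52 + -4·-22 + -4·0 = 376
  a_9 = -2·376 + 1·-118 + -4·52 + -4·-22 = -990
  a_10 = -2·-990 + 1·376 + -4·-118 + -4·52 = 2620
  a_11 = -2·2620 + 1·-990 + -4·376 + -4·-118 = -7262

-2,1,-4,-4 ; -7262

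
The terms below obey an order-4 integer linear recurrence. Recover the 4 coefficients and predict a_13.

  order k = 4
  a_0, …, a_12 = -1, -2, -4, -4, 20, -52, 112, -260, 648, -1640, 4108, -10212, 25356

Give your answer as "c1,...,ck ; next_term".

  a_4 = -3·-4 + -2·-4 + -1·-2 + 2·-1 = 20
  a_5 = -3·20 + -2·-4 + -1·-4 + 2·-2 = -52
  a_6 = -3·-52 + -2·20 + -1·-4 + 2·-4 = 112
  a_7 = -3·112 + -2·-52 + -1·20 + 2·-4 = -260
  a_8 = -3·-260 + -2·112 + -1·-52 + 2·20 = 648
  a_9 = -3·648 + -2·-260 + -1·112 + 2·-52 = -1640
  a_10 = -3·-1640 + -2·648 + -1·-260 + 2·112 = 4108
  a_11 = -3·4108 + -2·-1640 + -1·648 + 2·-260 = -10212
  a_12 = -3·-10212 + -2·4108 + -1·-1640 + 2·648 = 25356
  a_13 = -3·25356 + -2·-10212 + -1·4108 + 2·-1640 = -63032

-3,-2,-1,2 ; -63032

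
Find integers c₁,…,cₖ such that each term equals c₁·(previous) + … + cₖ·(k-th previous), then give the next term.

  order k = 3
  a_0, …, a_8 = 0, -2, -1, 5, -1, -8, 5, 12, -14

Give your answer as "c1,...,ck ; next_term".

  a_3 = -1·-1 + -2·-2 + -1·0 = 5
  a_4 = -1·5 + -2·-1 + -1·-2 = -1
  a_5 = -1·-1 + -2·5 + -1·-1 = -8
  a_6 = -1·-8 + -2·-1 + -1·5 = 5
  a_7 = -1·5 + -2·-8 + -1·-1 = 12
  a_8 = -1·12 + -2·5 + -1·-8 = -14
  a_9 = -1·-14 + -2·12 + -1·5 = -15

-1,-2,-1 ; -15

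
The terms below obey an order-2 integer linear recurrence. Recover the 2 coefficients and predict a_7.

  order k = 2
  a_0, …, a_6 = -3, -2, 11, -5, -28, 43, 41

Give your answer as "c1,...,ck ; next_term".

  a_2 = -1·-2 + -3·-3 = 11
  a_3 = -1·11 + -3·-2 = -5
  a_4 = -1·-5 + -3·11 = -28
  a_5 = -1·-28 + -3·-5 = 43
  a_6 = -1·43 + -3·-28 = 41
  a_7 = -1·41 + -3·43 = -170

-1,-3 ; -170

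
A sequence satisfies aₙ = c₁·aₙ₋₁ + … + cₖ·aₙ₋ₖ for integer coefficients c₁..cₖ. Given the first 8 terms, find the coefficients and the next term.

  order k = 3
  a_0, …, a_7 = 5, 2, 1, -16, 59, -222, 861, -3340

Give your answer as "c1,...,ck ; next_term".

  a_3 = -4·1 + -1·2 + -2·5 = -16
  a_4 = -4·-16 + -1·1 + -2·2 = 59
  a_5 = -4·59 + -1·-16 + -2·1 = -222
  a_6 = -4·-222 + -1·59 + -2·-16 = 861
  a_7 = -4·861 + -1·-222 + -2·59 = -3340
  a_8 = -4·-3340 + -1·861 + -2·-222 = 12943

-4,-1,-2 ; 12943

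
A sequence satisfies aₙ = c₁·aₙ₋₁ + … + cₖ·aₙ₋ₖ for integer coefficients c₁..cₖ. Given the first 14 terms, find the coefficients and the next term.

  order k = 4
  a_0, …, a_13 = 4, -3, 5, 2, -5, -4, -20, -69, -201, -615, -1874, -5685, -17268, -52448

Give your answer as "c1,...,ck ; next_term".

  a_4 = 3·2 + 0·5 + 1·-3 + -2·4 = -5
  a_5 = 3·-5 + 0·2 + 1·5 + -2·-3 = -4
  a_6 = 3·-4 + 0·-5 + 1·2 + -2·5 = -20
  a_7 = 3·-20 + 0·-4 + 1·-5 + -2·2 = -69
  a_8 = 3·-69 + 0·-20 + 1·-4 + -2·-5 = -201
  a_9 = 3·-201 + 0·-69 + 1·-20 + -2·-4 = -615
  a_10 = 3·-615 + 0·-201 + 1·-69 + -2·-20 = -1874
  a_11 = 3·-1874 + 0·-615 + 1·-201 + -2·-69 = -5685
  a_12 = 3·-5685 + 0·-1874 + 1·-615 + -2·-201 = -17268
  a_13 = 3·-17268 + 0·-5685 + 1·-1874 + -2·-615 = -52448
  a_14 = 3·-52448 + 0·-17268 + 1·-5685 + -2·-1874 = -159281

3,0,1,-2 ; -159281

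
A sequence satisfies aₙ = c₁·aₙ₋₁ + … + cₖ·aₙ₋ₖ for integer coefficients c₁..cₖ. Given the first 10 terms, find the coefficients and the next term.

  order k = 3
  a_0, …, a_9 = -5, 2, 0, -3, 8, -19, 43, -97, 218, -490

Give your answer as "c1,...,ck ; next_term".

-2,1,1 ; 1101

  a_3 = -2·0 + 1·2 + 1·-5 = -3
  a_4 = -2·-3 + 1·0 + 1·2 = 8
  a_5 = -2·8 + 1·-3 + 1·0 = -19
  a_6 = -2·-19 + 1·8 + 1·-3 = 43
  a_7 = -2·43 + 1·-19 + 1·8 = -97
  a_8 = -2·-97 + 1·43 + 1·-19 = 218
  a_9 = -2·218 + 1·-97 + 1·43 = -490
  a_10 = -2·-490 + 1·218 + 1·-97 = 1101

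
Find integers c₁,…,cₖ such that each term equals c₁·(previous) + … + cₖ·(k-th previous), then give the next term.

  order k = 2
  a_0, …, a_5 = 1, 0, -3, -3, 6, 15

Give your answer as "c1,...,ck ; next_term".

1,-3 ; -3

  a_2 = 1·0 + -3·1 = -3
  a_3 = 1·-3 + -3·0 = -3
  a_4 = 1·-3 + -3·-3 = 6
  a_5 = 1·6 + -3·-3 = 15
  a_6 = 1·15 + -3·6 = -3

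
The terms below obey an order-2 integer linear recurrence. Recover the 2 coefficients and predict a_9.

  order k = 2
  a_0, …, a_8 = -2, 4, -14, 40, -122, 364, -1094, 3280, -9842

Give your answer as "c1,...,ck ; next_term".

  a_2 = -2·4 + 3·-2 = -14
  a_3 = -2·-14 + 3·4 = 40
  a_4 = -2·40 + 3·-14 = -122
  a_5 = -2·-122 + 3·40 = 364
  a_6 = -2·364 + 3·-122 = -1094
  a_7 = -2·-1094 + 3·364 = 3280
  a_8 = -2·3280 + 3·-1094 = -9842
  a_9 = -2·-9842 + 3·3280 = 29524

-2,3 ; 29524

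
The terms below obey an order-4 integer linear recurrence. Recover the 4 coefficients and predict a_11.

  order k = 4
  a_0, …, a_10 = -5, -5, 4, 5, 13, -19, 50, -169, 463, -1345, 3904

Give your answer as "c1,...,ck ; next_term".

-2,2,-2,-1 ; -11255

  a_4 = -2·5 + 2·4 + -2·-5 + -1·-5 = 13
  a_5 = -2·13 + 2·5 + -2·4 + -1·-5 = -19
  a_6 = -2·-19 + 2·13 + -2·5 + -1·4 = 50
  a_7 = -2·50 + 2·-19 + -2·13 + -1·5 = -169
  a_8 = -2·-169 + 2·50 + -2·-19 + -1·13 = 463
  a_9 = -2·463 + 2·-169 + -2·50 + -1·-19 = -1345
  a_10 = -2·-1345 + 2·463 + -2·-169 + -1·50 = 3904
  a_11 = -2·3904 + 2·-1345 + -2·463 + -1·-169 = -11255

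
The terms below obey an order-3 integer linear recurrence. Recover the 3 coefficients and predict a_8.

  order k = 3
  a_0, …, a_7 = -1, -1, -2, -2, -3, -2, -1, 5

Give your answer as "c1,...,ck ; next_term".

  a_3 = 2·-2 + 1·-1 + -3·-1 = -2
  a_4 = 2·-2 + 1·-2 + -3·-1 = -3
  a_5 = 2·-3 + 1·-2 + -3·-2 = -2
  a_6 = 2·-2 + 1·-3 + -3·-2 = -1
  a_7 = 2·-1 + 1·-2 + -3·-3 = 5
  a_8 = 2·5 + 1·-1 + -3·-2 = 15

2,1,-3 ; 15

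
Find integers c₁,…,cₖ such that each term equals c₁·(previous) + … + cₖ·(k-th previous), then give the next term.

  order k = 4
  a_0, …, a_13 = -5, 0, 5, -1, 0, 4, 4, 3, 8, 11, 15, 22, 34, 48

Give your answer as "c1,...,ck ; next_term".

0,1,1,1 ; 71

  a_4 = 0·-1 + 1·5 + 1·0 + 1·-5 = 0
  a_5 = 0·0 + 1·-1 + 1·5 + 1·0 = 4
  a_6 = 0·4 + 1·0 + 1·-1 + 1·5 = 4
  a_7 = 0·4 + 1·4 + 1·0 + 1·-1 = 3
  a_8 = 0·3 + 1·4 + 1·4 + 1·0 = 8
  a_9 = 0·8 + 1·3 + 1·4 + 1·4 = 11
  a_10 = 0·11 + 1·8 + 1·3 + 1·4 = 15
  a_11 = 0·15 + 1·11 + 1·8 + 1·3 = 22
  a_12 = 0·22 + 1·15 + 1·11 + 1·8 = 34
  a_13 = 0·34 + 1·22 + 1·15 + 1·11 = 48
  a_14 = 0·48 + 1·34 + 1·22 + 1·15 = 71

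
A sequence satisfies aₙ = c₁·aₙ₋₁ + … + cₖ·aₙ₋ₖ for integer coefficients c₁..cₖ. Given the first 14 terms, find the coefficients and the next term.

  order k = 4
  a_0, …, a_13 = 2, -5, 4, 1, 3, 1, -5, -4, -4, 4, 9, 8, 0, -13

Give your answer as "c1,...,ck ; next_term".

  a_4 = 0·1 + 0·4 + -1·-5 + -1·2 = 3
  a_5 = 0·3 + 0·1 + -1·4 + -1·-5 = 1
  a_6 = 0·1 + 0·3 + -1·1 + -1·4 = -5
  a_7 = 0·-5 + 0·1 + -1·3 + -1·1 = -4
  a_8 = 0·-4 + 0·-5 + -1·1 + -1·3 = -4
  a_9 = 0·-4 + 0·-4 + -1·-5 + -1·1 = 4
  a_10 = 0·4 + 0·-4 + -1·-4 + -1·-5 = 9
  a_11 = 0·9 + 0·4 + -1·-4 + -1·-4 = 8
  a_12 = 0·8 + 0·9 + -1·4 + -1·-4 = 0
  a_13 = 0·0 + 0·8 + -1·9 + -1·4 = -13
  a_14 = 0·-13 + 0·0 + -1·8 + -1·9 = -17

0,0,-1,-1 ; -17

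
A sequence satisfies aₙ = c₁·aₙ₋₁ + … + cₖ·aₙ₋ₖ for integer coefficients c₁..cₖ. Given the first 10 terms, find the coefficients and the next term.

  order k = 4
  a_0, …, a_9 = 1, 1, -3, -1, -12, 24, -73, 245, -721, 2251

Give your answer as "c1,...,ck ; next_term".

-2,3,-2,-3 ; -6936

  a_4 = -2·-1 + 3·-3 + -2·1 + -3·1 = -12
  a_5 = -2·-12 + 3·-1 + -2·-3 + -3·1 = 24
  a_6 = -2·24 + 3·-12 + -2·-1 + -3·-3 = -73
  a_7 = -2·-73 + 3·24 + -2·-12 + -3·-1 = 245
  a_8 = -2·245 + 3·-73 + -2·24 + -3·-12 = -721
  a_9 = -2·-721 + 3·245 + -2·-73 + -3·24 = 2251
  a_10 = -2·2251 + 3·-721 + -2·245 + -3·-73 = -6936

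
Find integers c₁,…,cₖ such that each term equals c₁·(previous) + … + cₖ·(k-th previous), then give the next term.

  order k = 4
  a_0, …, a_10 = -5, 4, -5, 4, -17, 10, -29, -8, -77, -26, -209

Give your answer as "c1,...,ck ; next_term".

0,1,2,4 ; -212

  a_4 = 0·4 + 1·-5 + 2·4 + 4·-5 = -17
  a_5 = 0·-17 + 1·4 + 2·-5 + 4·4 = 10
  a_6 = 0·10 + 1·-17 + 2·4 + 4·-5 = -29
  a_7 = 0·-29 + 1·10 + 2·-17 + 4·4 = -8
  a_8 = 0·-8 + 1·-29 + 2·10 + 4·-17 = -77
  a_9 = 0·-77 + 1·-8 + 2·-29 + 4·10 = -26
  a_10 = 0·-26 + 1·-77 + 2·-8 + 4·-29 = -209
  a_11 = 0·-209 + 1·-26 + 2·-77 + 4·-8 = -212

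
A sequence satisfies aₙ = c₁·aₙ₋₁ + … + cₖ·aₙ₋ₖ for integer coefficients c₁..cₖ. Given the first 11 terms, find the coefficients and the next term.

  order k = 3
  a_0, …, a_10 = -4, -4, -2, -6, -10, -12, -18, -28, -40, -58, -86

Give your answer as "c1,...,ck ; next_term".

1,0,1 ; -126

  a_3 = 1·-2 + 0·-4 + 1·-4 = -6
  a_4 = 1·-6 + 0·-2 + 1·-4 = -10
  a_5 = 1·-10 + 0·-6 + 1·-2 = -12
  a_6 = 1·-12 + 0·-10 + 1·-6 = -18
  a_7 = 1·-18 + 0·-12 + 1·-10 = -28
  a_8 = 1·-28 + 0·-18 + 1·-12 = -40
  a_9 = 1·-40 + 0·-28 + 1·-18 = -58
  a_10 = 1·-58 + 0·-40 + 1·-28 = -86
  a_11 = 1·-86 + 0·-58 + 1·-40 = -126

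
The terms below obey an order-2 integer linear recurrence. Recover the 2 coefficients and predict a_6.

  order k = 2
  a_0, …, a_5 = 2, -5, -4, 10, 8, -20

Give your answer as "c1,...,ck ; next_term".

0,-2 ; -16

  a_2 = 0·-5 + -2·2 = -4
  a_3 = 0·-4 + -2·-5 = 10
  a_4 = 0·10 + -2·-4 = 8
  a_5 = 0·8 + -2·10 = -20
  a_6 = 0·-20 + -2·8 = -16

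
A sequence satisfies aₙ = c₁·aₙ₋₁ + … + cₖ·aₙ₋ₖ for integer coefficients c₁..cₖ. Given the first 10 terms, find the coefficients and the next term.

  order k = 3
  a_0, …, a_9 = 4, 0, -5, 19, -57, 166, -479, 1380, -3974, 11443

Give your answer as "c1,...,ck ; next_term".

  a_3 = -3·-5 + 0·0 + 1·4 = 19
  a_4 = -3·19 + 0·-5 + 1·0 = -57
  a_5 = -3·-57 + 0·19 + 1·-5 = 166
  a_6 = -3·166 + 0·-57 + 1·19 = -479
  a_7 = -3·-479 + 0·166 + 1·-57 = 1380
  a_8 = -3·1380 + 0·-479 + 1·166 = -3974
  a_9 = -3·-3974 + 0·1380 + 1·-479 = 11443
  a_10 = -3·11443 + 0·-3974 + 1·1380 = -32949

-3,0,1 ; -32949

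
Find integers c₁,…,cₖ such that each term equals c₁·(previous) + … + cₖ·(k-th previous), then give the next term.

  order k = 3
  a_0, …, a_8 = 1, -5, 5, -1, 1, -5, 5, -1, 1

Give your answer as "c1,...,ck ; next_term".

-1,-1,-1 ; -5

  a_3 = -1·5 + -1·-5 + -1·1 = -1
  a_4 = -1·-1 + -1·5 + -1·-5 = 1
  a_5 = -1·1 + -1·-1 + -1·5 = -5
  a_6 = -1·-5 + -1·1 + -1·-1 = 5
  a_7 = -1·5 + -1·-5 + -1·1 = -1
  a_8 = -1·-1 + -1·5 + -1·-5 = 1
  a_9 = -1·1 + -1·-1 + -1·5 = -5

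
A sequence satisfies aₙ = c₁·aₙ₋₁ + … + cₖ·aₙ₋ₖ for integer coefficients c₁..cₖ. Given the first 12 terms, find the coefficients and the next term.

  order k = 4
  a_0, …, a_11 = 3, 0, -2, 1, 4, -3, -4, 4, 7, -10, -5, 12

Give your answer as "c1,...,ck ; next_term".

  a_4 = -1·1 + -1·-2 + -1·0 + 1·3 = 4
  a_5 = -1·4 + -1·1 + -1·-2 + 1·0 = -3
  a_6 = -1·-3 + -1·4 + -1·1 + 1·-2 = -4
  a_7 = -1·-4 + -1·-3 + -1·4 + 1·1 = 4
  a_8 = -1·4 + -1·-4 + -1·-3 + 1·4 = 7
  a_9 = -1·7 + -1·4 + -1·-4 + 1·-3 = -10
  a_10 = -1·-10 + -1·7 + -1·4 + 1·-4 = -5
  a_11 = -1·-5 + -1·-10 + -1·7 + 1·4 = 12
  a_12 = -1·12 + -1·-5 + -1·-10 + 1·7 = 10

-1,-1,-1,1 ; 10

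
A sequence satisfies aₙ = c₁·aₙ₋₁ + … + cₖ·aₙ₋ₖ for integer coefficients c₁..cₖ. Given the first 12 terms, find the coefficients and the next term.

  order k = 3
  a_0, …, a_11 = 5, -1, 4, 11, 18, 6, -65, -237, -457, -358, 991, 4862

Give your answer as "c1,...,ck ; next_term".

3,-4,-1 ; 10980

  a_3 = 3·4 + -4·-1 + -1·5 = 11
  a_4 = 3·11 + -4·4 + -1·-1 = 18
  a_5 = 3·18 + -4·11 + -1·4 = 6
  a_6 = 3·6 + -4·18 + -1·11 = -65
  a_7 = 3·-65 + -4·6 + -1·18 = -237
  a_8 = 3·-237 + -4·-65 + -1·6 = -457
  a_9 = 3·-457 + -4·-237 + -1·-65 = -358
  a_10 = 3·-358 + -4·-457 + -1·-237 = 991
  a_11 = 3·991 + -4·-358 + -1·-457 = 4862
  a_12 = 3·4862 + -4·991 + -1·-358 = 10980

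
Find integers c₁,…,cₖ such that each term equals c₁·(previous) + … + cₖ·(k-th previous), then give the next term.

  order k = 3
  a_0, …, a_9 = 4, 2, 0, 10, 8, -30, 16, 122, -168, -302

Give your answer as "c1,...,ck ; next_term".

0,-3,4 ; 992

  a_3 = 0·0 + -3·2 + 4·4 = 10
  a_4 = 0·10 + -3·0 + 4·2 = 8
  a_5 = 0·8 + -3·10 + 4·0 = -30
  a_6 = 0·-30 + -3·8 + 4·10 = 16
  a_7 = 0·16 + -3·-30 + 4·8 = 122
  a_8 = 0·122 + -3·16 + 4·-30 = -168
  a_9 = 0·-168 + -3·122 + 4·16 = -302
  a_10 = 0·-302 + -3·-168 + 4·122 = 992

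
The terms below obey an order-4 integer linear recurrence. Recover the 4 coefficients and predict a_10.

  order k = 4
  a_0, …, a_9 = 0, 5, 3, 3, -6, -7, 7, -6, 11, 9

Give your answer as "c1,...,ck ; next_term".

  a_4 = -1·3 + -1·3 + 0·5 + -2·0 = -6
  a_5 = -1·-6 + -1·3 + 0·3 + -2·5 = -7
  a_6 = -1·-7 + -1·-6 + 0·3 + -2·3 = 7
  a_7 = -1·7 + -1·-7 + 0·-6 + -2·3 = -6
  a_8 = -1·-6 + -1·7 + 0·-7 + -2·-6 = 11
  a_9 = -1·11 + -1·-6 + 0·7 + -2·-7 = 9
  a_10 = -1·9 + -1·11 + 0·-6 + -2·7 = -34

-1,-1,0,-2 ; -34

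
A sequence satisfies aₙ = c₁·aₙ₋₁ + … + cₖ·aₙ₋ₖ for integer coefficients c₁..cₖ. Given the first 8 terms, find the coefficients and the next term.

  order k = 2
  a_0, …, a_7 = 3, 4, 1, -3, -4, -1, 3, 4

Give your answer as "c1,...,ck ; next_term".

1,-1 ; 1

  a_2 = 1·4 + -1·3 = 1
  a_3 = 1·1 + -1·4 = -3
  a_4 = 1·-3 + -1·1 = -4
  a_5 = 1·-4 + -1·-3 = -1
  a_6 = 1·-1 + -1·-4 = 3
  a_7 = 1·3 + -1·-1 = 4
  a_8 = 1·4 + -1·3 = 1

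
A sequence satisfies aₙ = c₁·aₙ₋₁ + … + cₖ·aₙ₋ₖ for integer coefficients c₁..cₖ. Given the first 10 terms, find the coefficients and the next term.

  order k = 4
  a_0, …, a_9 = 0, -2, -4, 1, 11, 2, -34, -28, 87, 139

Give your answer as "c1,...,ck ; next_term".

  a_4 = 1·1 + -3·-4 + 1·-2 + 1·0 = 11
  a_5 = 1·11 + -3·1 + 1·-4 + 1·-2 = 2
  a_6 = 1·2 + -3·11 + 1·1 + 1·-4 = -34
  a_7 = 1·-34 + -3·2 + 1·11 + 1·1 = -28
  a_8 = 1·-28 + -3·-34 + 1·2 + 1·11 = 87
  a_9 = 1·87 + -3·-28 + 1·-34 + 1·2 = 139
  a_10 = 1·139 + -3·87 + 1·-28 + 1·-34 = -184

1,-3,1,1 ; -184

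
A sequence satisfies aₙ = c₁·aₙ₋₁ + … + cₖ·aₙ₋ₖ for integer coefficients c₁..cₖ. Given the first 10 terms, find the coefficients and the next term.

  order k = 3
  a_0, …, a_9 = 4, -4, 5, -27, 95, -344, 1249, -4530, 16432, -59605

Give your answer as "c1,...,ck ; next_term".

-3,2,-1 ; 216209

  a_3 = -3·5 + 2·-4 + -1·4 = -27
  a_4 = -3·-27 + 2·5 + -1·-4 = 95
  a_5 = -3·95 + 2·-27 + -1·5 = -344
  a_6 = -3·-344 + 2·95 + -1·-27 = 1249
  a_7 = -3·1249 + 2·-344 + -1·95 = -4530
  a_8 = -3·-4530 + 2·1249 + -1·-344 = 16432
  a_9 = -3·16432 + 2·-4530 + -1·1249 = -59605
  a_10 = -3·-59605 + 2·16432 + -1·-4530 = 216209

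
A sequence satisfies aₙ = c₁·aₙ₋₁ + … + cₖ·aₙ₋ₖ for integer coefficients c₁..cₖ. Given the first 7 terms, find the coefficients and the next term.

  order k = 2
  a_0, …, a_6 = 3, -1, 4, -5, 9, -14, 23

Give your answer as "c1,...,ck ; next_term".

  a_2 = -1·-1 + 1·3 = 4
  a_3 = -1·4 + 1·-1 = -5
  a_4 = -1·-5 + 1·4 = 9
  a_5 = -1·9 + 1·-5 = -14
  a_6 = -1·-14 + 1·9 = 23
  a_7 = -1·23 + 1·-14 = -37

-1,1 ; -37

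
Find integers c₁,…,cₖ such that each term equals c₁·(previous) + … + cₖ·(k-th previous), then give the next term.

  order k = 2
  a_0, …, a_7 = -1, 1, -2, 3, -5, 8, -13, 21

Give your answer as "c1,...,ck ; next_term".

-1,1 ; -34

  a_2 = -1·1 + 1·-1 = -2
  a_3 = -1·-2 + 1·1 = 3
  a_4 = -1·3 + 1·-2 = -5
  a_5 = -1·-5 + 1·3 = 8
  a_6 = -1·8 + 1·-5 = -13
  a_7 = -1·-13 + 1·8 = 21
  a_8 = -1·21 + 1·-13 = -34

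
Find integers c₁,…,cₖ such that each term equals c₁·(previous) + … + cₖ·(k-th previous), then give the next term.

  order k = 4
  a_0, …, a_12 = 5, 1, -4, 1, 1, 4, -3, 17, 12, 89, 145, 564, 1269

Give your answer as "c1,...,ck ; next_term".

1,4,1,3 ; 3937

  a_4 = 1·1 + 4·-4 + 1·1 + 3·5 = 1
  a_5 = 1·1 + 4·1 + 1·-4 + 3·1 = 4
  a_6 = 1·4 + 4·1 + 1·1 + 3·-4 = -3
  a_7 = 1·-3 + 4·4 + 1·1 + 3·1 = 17
  a_8 = 1·17 + 4·-3 + 1·4 + 3·1 = 12
  a_9 = 1·12 + 4·17 + 1·-3 + 3·4 = 89
  a_10 = 1·89 + 4·12 + 1·17 + 3·-3 = 145
  a_11 = 1·145 + 4·89 + 1·12 + 3·17 = 564
  a_12 = 1·564 + 4·145 + 1·89 + 3·12 = 1269
  a_13 = 1·1269 + 4·564 + 1·145 + 3·89 = 3937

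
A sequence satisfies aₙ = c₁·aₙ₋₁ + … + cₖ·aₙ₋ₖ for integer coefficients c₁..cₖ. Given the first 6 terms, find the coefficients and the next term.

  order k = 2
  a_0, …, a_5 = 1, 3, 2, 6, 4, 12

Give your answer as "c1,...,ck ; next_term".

  a_2 = 0·3 + 2·1 = 2
  a_3 = 0·2 + 2·3 = 6
  a_4 = 0·6 + 2·2 = 4
  a_5 = 0·4 + 2·6 = 12
  a_6 = 0·12 + 2·4 = 8

0,2 ; 8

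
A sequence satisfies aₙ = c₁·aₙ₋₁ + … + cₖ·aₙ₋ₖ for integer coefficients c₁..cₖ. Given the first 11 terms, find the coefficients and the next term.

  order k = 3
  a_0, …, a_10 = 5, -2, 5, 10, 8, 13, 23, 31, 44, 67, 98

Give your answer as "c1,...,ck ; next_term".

  a_3 = 1·5 + 0·-2 + 1·5 = 10
  a_4 = 1·10 + 0·5 + 1·-2 = 8
  a_5 = 1·8 + 0·10 + 1·5 = 13
  a_6 = 1·13 + 0·8 + 1·10 = 23
  a_7 = 1·23 + 0·13 + 1·8 = 31
  a_8 = 1·31 + 0·23 + 1·13 = 44
  a_9 = 1·44 + 0·31 + 1·23 = 67
  a_10 = 1·67 + 0·44 + 1·31 = 98
  a_11 = 1·98 + 0·67 + 1·44 = 142

1,0,1 ; 142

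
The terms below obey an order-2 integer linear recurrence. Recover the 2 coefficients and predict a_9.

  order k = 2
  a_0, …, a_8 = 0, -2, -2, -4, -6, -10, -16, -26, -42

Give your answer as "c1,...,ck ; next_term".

  a_2 = 1·-2 + 1·0 = -2
  a_3 = 1·-2 + 1·-2 = -4
  a_4 = 1·-4 + 1·-2 = -6
  a_5 = 1·-6 + 1·-4 = -10
  a_6 = 1·-10 + 1·-6 = -16
  a_7 = 1·-16 + 1·-10 = -26
  a_8 = 1·-26 + 1·-16 = -42
  a_9 = 1·-42 + 1·-26 = -68

1,1 ; -68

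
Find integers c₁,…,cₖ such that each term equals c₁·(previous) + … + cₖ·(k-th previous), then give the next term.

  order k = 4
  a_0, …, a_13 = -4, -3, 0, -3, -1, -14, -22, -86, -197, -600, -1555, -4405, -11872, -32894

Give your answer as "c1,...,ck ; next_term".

  a_4 = 2·-3 + 3·0 + -3·-3 + 1·-4 = -1
  a_5 = 2·-1 + 3·-3 + -3·0 + 1·-3 = -14
  a_6 = 2·-14 + 3·-1 + -3·-3 + 1·0 = -22
  a_7 = 2·-22 + 3·-14 + -3·-1 + 1·-3 = -86
  a_8 = 2·-86 + 3·-22 + -3·-14 + 1·-1 = -197
  a_9 = 2·-197 + 3·-86 + -3·-22 + 1·-14 = -600
  a_10 = 2·-600 + 3·-197 + -3·-86 + 1·-22 = -1555
  a_11 = 2·-1555 + 3·-600 + -3·-197 + 1·-86 = -4405
  a_12 = 2·-4405 + 3·-1555 + -3·-600 + 1·-197 = -11872
  a_13 = 2·-11872 + 3·-4405 + -3·-1555 + 1·-600 = -32894
  a_14 = 2·-32894 + 3·-11872 + -3·-4405 + 1·-1555 = -89744

2,3,-3,1 ; -89744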